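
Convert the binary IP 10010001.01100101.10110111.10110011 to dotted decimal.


10010001 = 145
01100101 = 101
10110111 = 183
10110011 = 179
IP: 145.101.183.179


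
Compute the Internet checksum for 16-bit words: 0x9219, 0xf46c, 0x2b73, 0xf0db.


Sum all words (with carry folding):
+ 0x9219 = 0x9219
+ 0xf46c = 0x8686
+ 0x2b73 = 0xb1f9
+ 0xf0db = 0xa2d5
One's complement: ~0xa2d5
Checksum = 0x5d2a


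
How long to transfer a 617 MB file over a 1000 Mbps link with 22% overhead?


Effective throughput = 1000 * (1 - 22/100) = 780 Mbps
File size in Mb = 617 * 8 = 4936 Mb
Time = 4936 / 780
Time = 6.3282 seconds


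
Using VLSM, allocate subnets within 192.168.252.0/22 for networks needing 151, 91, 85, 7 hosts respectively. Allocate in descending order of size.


151 hosts -> /24 (254 usable): 192.168.252.0/24
91 hosts -> /25 (126 usable): 192.168.253.0/25
85 hosts -> /25 (126 usable): 192.168.253.128/25
7 hosts -> /28 (14 usable): 192.168.254.0/28
Allocation: 192.168.252.0/24 (151 hosts, 254 usable); 192.168.253.0/25 (91 hosts, 126 usable); 192.168.253.128/25 (85 hosts, 126 usable); 192.168.254.0/28 (7 hosts, 14 usable)


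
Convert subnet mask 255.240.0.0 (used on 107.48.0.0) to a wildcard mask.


Subnet mask: 255.240.0.0
Wildcard = 255.255.255.255 - subnet mask
255 - 255 = 0
255 - 240 = 15
255 - 0 = 255
255 - 0 = 255
Wildcard: 0.15.255.255


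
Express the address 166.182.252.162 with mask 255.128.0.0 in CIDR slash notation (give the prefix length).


Binary: 11111111.10000000.00000000.00000000
Count leading 1s
Prefix: /9


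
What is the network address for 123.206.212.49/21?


IP:   01111011.11001110.11010100.00110001
Mask: 11111111.11111111.11111000.00000000
AND operation:
Net:  01111011.11001110.11010000.00000000
Network: 123.206.208.0/21


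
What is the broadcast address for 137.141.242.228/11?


Network: 137.128.0.0/11
Host bits = 21
Set all host bits to 1:
Broadcast: 137.159.255.255


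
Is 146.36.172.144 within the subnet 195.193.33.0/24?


Subnet network: 195.193.33.0
Test IP AND mask: 146.36.172.0
No, 146.36.172.144 is not in 195.193.33.0/24


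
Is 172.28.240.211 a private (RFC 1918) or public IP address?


RFC 1918 private ranges:
  10.0.0.0/8 (10.0.0.0 - 10.255.255.255)
  172.16.0.0/12 (172.16.0.0 - 172.31.255.255)
  192.168.0.0/16 (192.168.0.0 - 192.168.255.255)
Private (in 172.16.0.0/12)


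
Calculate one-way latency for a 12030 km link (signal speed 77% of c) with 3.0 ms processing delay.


Speed = 0.77 * 3e5 km/s = 231000 km/s
Propagation delay = 12030 / 231000 = 0.0521 s = 52.0779 ms
Processing delay = 3.0 ms
Total one-way latency = 55.0779 ms


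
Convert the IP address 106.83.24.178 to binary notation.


106 = 01101010
83 = 01010011
24 = 00011000
178 = 10110010
Binary: 01101010.01010011.00011000.10110010


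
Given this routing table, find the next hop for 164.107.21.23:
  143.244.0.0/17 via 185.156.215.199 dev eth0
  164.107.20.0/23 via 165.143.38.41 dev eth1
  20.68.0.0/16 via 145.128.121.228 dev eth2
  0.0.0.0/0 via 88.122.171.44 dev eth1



Longest prefix match for 164.107.21.23:
  /17 143.244.0.0: no
  /23 164.107.20.0: MATCH
  /16 20.68.0.0: no
  /0 0.0.0.0: MATCH
Selected: next-hop 165.143.38.41 via eth1 (matched /23)


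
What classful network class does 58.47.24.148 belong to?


First octet: 58
Binary: 00111010
0xxxxxxx -> Class A (1-126)
Class A, default mask 255.0.0.0 (/8)


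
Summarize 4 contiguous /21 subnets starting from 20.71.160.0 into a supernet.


Original prefix: /21
Number of subnets: 4 = 2^2
New prefix = 21 - 2 = 19
Supernet: 20.71.160.0/19


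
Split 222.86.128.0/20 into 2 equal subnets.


New prefix = 20 + 1 = 21
Each subnet has 2048 addresses
  222.86.128.0/21
  222.86.136.0/21
Subnets: 222.86.128.0/21, 222.86.136.0/21


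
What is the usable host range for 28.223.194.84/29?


Network: 28.223.194.80
Broadcast: 28.223.194.87
First usable = network + 1
Last usable = broadcast - 1
Range: 28.223.194.81 to 28.223.194.86


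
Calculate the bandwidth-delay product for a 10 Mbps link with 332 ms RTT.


BDP = bandwidth * RTT
= 10 Mbps * 332 ms
= 10 * 1e6 * 332 / 1000 bits
= 3320000 bits
= 415000 bytes
= 405.2734 KB
BDP = 3320000 bits (415000 bytes)


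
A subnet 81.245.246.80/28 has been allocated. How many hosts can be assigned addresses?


Host bits = 32 - 28 = 4
Total addresses = 2^4 = 16
Usable = total - 2 (network and broadcast)
Usable hosts: 14


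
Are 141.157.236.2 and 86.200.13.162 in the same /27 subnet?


Mask: 255.255.255.224
141.157.236.2 AND mask = 141.157.236.0
86.200.13.162 AND mask = 86.200.13.160
No, different subnets (141.157.236.0 vs 86.200.13.160)


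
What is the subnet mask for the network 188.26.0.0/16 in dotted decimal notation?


/16 means 16 network bits, 16 host bits
Binary: 11111111111111110000000000000000
Mask: 255.255.0.0


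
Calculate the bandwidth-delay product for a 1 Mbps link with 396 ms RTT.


BDP = bandwidth * RTT
= 1 Mbps * 396 ms
= 1 * 1e6 * 396 / 1000 bits
= 396000 bits
= 49500 bytes
= 48.3398 KB
BDP = 396000 bits (49500 bytes)


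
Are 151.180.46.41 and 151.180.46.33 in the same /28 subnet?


Mask: 255.255.255.240
151.180.46.41 AND mask = 151.180.46.32
151.180.46.33 AND mask = 151.180.46.32
Yes, same subnet (151.180.46.32)


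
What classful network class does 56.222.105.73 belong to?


First octet: 56
Binary: 00111000
0xxxxxxx -> Class A (1-126)
Class A, default mask 255.0.0.0 (/8)


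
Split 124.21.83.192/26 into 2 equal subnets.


New prefix = 26 + 1 = 27
Each subnet has 32 addresses
  124.21.83.192/27
  124.21.83.224/27
Subnets: 124.21.83.192/27, 124.21.83.224/27


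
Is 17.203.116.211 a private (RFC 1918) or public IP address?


RFC 1918 private ranges:
  10.0.0.0/8 (10.0.0.0 - 10.255.255.255)
  172.16.0.0/12 (172.16.0.0 - 172.31.255.255)
  192.168.0.0/16 (192.168.0.0 - 192.168.255.255)
Public (not in any RFC 1918 range)


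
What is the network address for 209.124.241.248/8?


IP:   11010001.01111100.11110001.11111000
Mask: 11111111.00000000.00000000.00000000
AND operation:
Net:  11010001.00000000.00000000.00000000
Network: 209.0.0.0/8


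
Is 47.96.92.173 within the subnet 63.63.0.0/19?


Subnet network: 63.63.0.0
Test IP AND mask: 47.96.64.0
No, 47.96.92.173 is not in 63.63.0.0/19


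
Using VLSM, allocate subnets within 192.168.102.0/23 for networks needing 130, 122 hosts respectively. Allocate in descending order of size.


130 hosts -> /24 (254 usable): 192.168.102.0/24
122 hosts -> /25 (126 usable): 192.168.103.0/25
Allocation: 192.168.102.0/24 (130 hosts, 254 usable); 192.168.103.0/25 (122 hosts, 126 usable)


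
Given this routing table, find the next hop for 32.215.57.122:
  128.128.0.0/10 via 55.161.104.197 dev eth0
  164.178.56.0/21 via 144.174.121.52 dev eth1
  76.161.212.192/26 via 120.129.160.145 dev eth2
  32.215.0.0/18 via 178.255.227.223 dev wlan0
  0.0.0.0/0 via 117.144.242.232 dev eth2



Longest prefix match for 32.215.57.122:
  /10 128.128.0.0: no
  /21 164.178.56.0: no
  /26 76.161.212.192: no
  /18 32.215.0.0: MATCH
  /0 0.0.0.0: MATCH
Selected: next-hop 178.255.227.223 via wlan0 (matched /18)


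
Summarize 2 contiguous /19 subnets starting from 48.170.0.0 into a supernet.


Original prefix: /19
Number of subnets: 2 = 2^1
New prefix = 19 - 1 = 18
Supernet: 48.170.0.0/18


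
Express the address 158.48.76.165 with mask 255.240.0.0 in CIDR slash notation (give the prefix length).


Binary: 11111111.11110000.00000000.00000000
Count leading 1s
Prefix: /12


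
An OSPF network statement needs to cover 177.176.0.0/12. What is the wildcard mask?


Subnet mask: 255.240.0.0
Wildcard = 255.255.255.255 - subnet mask
255 - 255 = 0
255 - 240 = 15
255 - 0 = 255
255 - 0 = 255
Wildcard: 0.15.255.255


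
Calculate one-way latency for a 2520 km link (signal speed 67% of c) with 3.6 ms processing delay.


Speed = 0.67 * 3e5 km/s = 201000 km/s
Propagation delay = 2520 / 201000 = 0.0125 s = 12.5373 ms
Processing delay = 3.6 ms
Total one-way latency = 16.1373 ms


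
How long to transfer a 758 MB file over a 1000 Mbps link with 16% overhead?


Effective throughput = 1000 * (1 - 16/100) = 840 Mbps
File size in Mb = 758 * 8 = 6064 Mb
Time = 6064 / 840
Time = 7.219 seconds


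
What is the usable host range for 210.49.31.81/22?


Network: 210.49.28.0
Broadcast: 210.49.31.255
First usable = network + 1
Last usable = broadcast - 1
Range: 210.49.28.1 to 210.49.31.254


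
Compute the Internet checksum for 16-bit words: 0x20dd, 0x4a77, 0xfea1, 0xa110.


Sum all words (with carry folding):
+ 0x20dd = 0x20dd
+ 0x4a77 = 0x6b54
+ 0xfea1 = 0x69f6
+ 0xa110 = 0x0b07
One's complement: ~0x0b07
Checksum = 0xf4f8


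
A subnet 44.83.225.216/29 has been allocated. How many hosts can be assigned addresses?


Host bits = 32 - 29 = 3
Total addresses = 2^3 = 8
Usable = total - 2 (network and broadcast)
Usable hosts: 6


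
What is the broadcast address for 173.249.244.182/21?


Network: 173.249.240.0/21
Host bits = 11
Set all host bits to 1:
Broadcast: 173.249.247.255


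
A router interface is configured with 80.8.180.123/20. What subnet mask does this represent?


/20 means 20 network bits, 12 host bits
Binary: 11111111111111111111000000000000
Mask: 255.255.240.0


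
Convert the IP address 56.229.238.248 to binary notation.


56 = 00111000
229 = 11100101
238 = 11101110
248 = 11111000
Binary: 00111000.11100101.11101110.11111000


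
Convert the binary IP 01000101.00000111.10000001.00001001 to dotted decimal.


01000101 = 69
00000111 = 7
10000001 = 129
00001001 = 9
IP: 69.7.129.9


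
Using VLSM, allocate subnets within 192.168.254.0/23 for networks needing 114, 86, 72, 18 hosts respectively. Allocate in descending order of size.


114 hosts -> /25 (126 usable): 192.168.254.0/25
86 hosts -> /25 (126 usable): 192.168.254.128/25
72 hosts -> /25 (126 usable): 192.168.255.0/25
18 hosts -> /27 (30 usable): 192.168.255.128/27
Allocation: 192.168.254.0/25 (114 hosts, 126 usable); 192.168.254.128/25 (86 hosts, 126 usable); 192.168.255.0/25 (72 hosts, 126 usable); 192.168.255.128/27 (18 hosts, 30 usable)


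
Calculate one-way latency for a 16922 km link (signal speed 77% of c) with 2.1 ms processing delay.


Speed = 0.77 * 3e5 km/s = 231000 km/s
Propagation delay = 16922 / 231000 = 0.0733 s = 73.2554 ms
Processing delay = 2.1 ms
Total one-way latency = 75.3554 ms


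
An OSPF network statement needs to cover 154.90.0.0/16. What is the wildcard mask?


Subnet mask: 255.255.0.0
Wildcard = 255.255.255.255 - subnet mask
255 - 255 = 0
255 - 255 = 0
255 - 0 = 255
255 - 0 = 255
Wildcard: 0.0.255.255


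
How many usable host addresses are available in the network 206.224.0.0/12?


Host bits = 32 - 12 = 20
Total addresses = 2^20 = 1048576
Usable = total - 2 (network and broadcast)
Usable hosts: 1048574


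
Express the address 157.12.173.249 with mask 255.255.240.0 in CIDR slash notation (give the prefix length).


Binary: 11111111.11111111.11110000.00000000
Count leading 1s
Prefix: /20


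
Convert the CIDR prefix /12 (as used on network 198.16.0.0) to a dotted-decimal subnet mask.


/12 means 12 network bits, 20 host bits
Binary: 11111111111100000000000000000000
Mask: 255.240.0.0


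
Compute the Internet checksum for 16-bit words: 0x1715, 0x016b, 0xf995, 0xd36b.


Sum all words (with carry folding):
+ 0x1715 = 0x1715
+ 0x016b = 0x1880
+ 0xf995 = 0x1216
+ 0xd36b = 0xe581
One's complement: ~0xe581
Checksum = 0x1a7e


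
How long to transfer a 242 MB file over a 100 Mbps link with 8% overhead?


Effective throughput = 100 * (1 - 8/100) = 92 Mbps
File size in Mb = 242 * 8 = 1936 Mb
Time = 1936 / 92
Time = 21.0435 seconds


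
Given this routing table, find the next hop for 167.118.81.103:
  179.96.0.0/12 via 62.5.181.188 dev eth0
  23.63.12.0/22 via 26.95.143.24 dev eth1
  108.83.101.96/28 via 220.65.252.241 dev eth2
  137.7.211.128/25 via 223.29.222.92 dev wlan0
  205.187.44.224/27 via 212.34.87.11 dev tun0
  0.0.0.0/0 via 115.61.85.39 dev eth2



Longest prefix match for 167.118.81.103:
  /12 179.96.0.0: no
  /22 23.63.12.0: no
  /28 108.83.101.96: no
  /25 137.7.211.128: no
  /27 205.187.44.224: no
  /0 0.0.0.0: MATCH
Selected: next-hop 115.61.85.39 via eth2 (matched /0)


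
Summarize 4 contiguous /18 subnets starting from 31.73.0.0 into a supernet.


Original prefix: /18
Number of subnets: 4 = 2^2
New prefix = 18 - 2 = 16
Supernet: 31.73.0.0/16


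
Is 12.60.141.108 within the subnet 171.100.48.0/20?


Subnet network: 171.100.48.0
Test IP AND mask: 12.60.128.0
No, 12.60.141.108 is not in 171.100.48.0/20


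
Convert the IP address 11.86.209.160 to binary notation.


11 = 00001011
86 = 01010110
209 = 11010001
160 = 10100000
Binary: 00001011.01010110.11010001.10100000


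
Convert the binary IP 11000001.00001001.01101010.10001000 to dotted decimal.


11000001 = 193
00001001 = 9
01101010 = 106
10001000 = 136
IP: 193.9.106.136


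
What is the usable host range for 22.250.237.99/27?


Network: 22.250.237.96
Broadcast: 22.250.237.127
First usable = network + 1
Last usable = broadcast - 1
Range: 22.250.237.97 to 22.250.237.126


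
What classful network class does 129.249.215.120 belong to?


First octet: 129
Binary: 10000001
10xxxxxx -> Class B (128-191)
Class B, default mask 255.255.0.0 (/16)


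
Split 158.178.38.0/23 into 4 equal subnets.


New prefix = 23 + 2 = 25
Each subnet has 128 addresses
  158.178.38.0/25
  158.178.38.128/25
  158.178.39.0/25
  158.178.39.128/25
Subnets: 158.178.38.0/25, 158.178.38.128/25, 158.178.39.0/25, 158.178.39.128/25


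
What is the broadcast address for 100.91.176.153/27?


Network: 100.91.176.128/27
Host bits = 5
Set all host bits to 1:
Broadcast: 100.91.176.159


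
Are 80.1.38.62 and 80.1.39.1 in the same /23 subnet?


Mask: 255.255.254.0
80.1.38.62 AND mask = 80.1.38.0
80.1.39.1 AND mask = 80.1.38.0
Yes, same subnet (80.1.38.0)


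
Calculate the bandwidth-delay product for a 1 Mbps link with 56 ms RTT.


BDP = bandwidth * RTT
= 1 Mbps * 56 ms
= 1 * 1e6 * 56 / 1000 bits
= 56000 bits
= 7000 bytes
= 6.8359 KB
BDP = 56000 bits (7000 bytes)


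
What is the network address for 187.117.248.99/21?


IP:   10111011.01110101.11111000.01100011
Mask: 11111111.11111111.11111000.00000000
AND operation:
Net:  10111011.01110101.11111000.00000000
Network: 187.117.248.0/21


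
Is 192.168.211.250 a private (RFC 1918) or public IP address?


RFC 1918 private ranges:
  10.0.0.0/8 (10.0.0.0 - 10.255.255.255)
  172.16.0.0/12 (172.16.0.0 - 172.31.255.255)
  192.168.0.0/16 (192.168.0.0 - 192.168.255.255)
Private (in 192.168.0.0/16)


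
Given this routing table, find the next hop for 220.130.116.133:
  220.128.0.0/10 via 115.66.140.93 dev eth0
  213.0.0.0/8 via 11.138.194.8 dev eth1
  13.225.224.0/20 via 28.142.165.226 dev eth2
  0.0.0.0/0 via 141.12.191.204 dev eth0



Longest prefix match for 220.130.116.133:
  /10 220.128.0.0: MATCH
  /8 213.0.0.0: no
  /20 13.225.224.0: no
  /0 0.0.0.0: MATCH
Selected: next-hop 115.66.140.93 via eth0 (matched /10)


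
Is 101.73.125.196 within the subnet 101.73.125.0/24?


Subnet network: 101.73.125.0
Test IP AND mask: 101.73.125.0
Yes, 101.73.125.196 is in 101.73.125.0/24


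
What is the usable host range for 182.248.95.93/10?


Network: 182.192.0.0
Broadcast: 182.255.255.255
First usable = network + 1
Last usable = broadcast - 1
Range: 182.192.0.1 to 182.255.255.254


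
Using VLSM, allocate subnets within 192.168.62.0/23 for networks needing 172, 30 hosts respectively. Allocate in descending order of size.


172 hosts -> /24 (254 usable): 192.168.62.0/24
30 hosts -> /27 (30 usable): 192.168.63.0/27
Allocation: 192.168.62.0/24 (172 hosts, 254 usable); 192.168.63.0/27 (30 hosts, 30 usable)


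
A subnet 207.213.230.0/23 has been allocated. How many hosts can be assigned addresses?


Host bits = 32 - 23 = 9
Total addresses = 2^9 = 512
Usable = total - 2 (network and broadcast)
Usable hosts: 510


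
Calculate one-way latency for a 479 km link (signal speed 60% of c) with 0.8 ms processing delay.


Speed = 0.6 * 3e5 km/s = 180000 km/s
Propagation delay = 479 / 180000 = 0.0027 s = 2.6611 ms
Processing delay = 0.8 ms
Total one-way latency = 3.4611 ms


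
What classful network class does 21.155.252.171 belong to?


First octet: 21
Binary: 00010101
0xxxxxxx -> Class A (1-126)
Class A, default mask 255.0.0.0 (/8)


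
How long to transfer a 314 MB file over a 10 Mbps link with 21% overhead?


Effective throughput = 10 * (1 - 21/100) = 7.9 Mbps
File size in Mb = 314 * 8 = 2512 Mb
Time = 2512 / 7.9
Time = 317.9747 seconds


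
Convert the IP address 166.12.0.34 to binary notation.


166 = 10100110
12 = 00001100
0 = 00000000
34 = 00100010
Binary: 10100110.00001100.00000000.00100010


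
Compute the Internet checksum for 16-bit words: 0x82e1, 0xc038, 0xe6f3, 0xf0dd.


Sum all words (with carry folding):
+ 0x82e1 = 0x82e1
+ 0xc038 = 0x431a
+ 0xe6f3 = 0x2a0e
+ 0xf0dd = 0x1aec
One's complement: ~0x1aec
Checksum = 0xe513


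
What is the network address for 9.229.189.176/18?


IP:   00001001.11100101.10111101.10110000
Mask: 11111111.11111111.11000000.00000000
AND operation:
Net:  00001001.11100101.10000000.00000000
Network: 9.229.128.0/18


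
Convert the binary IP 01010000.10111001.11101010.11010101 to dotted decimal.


01010000 = 80
10111001 = 185
11101010 = 234
11010101 = 213
IP: 80.185.234.213


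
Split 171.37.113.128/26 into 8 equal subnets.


New prefix = 26 + 3 = 29
Each subnet has 8 addresses
  171.37.113.128/29
  171.37.113.136/29
  171.37.113.144/29
  171.37.113.152/29
  171.37.113.160/29
  171.37.113.168/29
  171.37.113.176/29
  171.37.113.184/29
Subnets: 171.37.113.128/29, 171.37.113.136/29, 171.37.113.144/29, 171.37.113.152/29, 171.37.113.160/29, 171.37.113.168/29, 171.37.113.176/29, 171.37.113.184/29


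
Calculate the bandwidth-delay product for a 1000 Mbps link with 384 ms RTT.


BDP = bandwidth * RTT
= 1000 Mbps * 384 ms
= 1000 * 1e6 * 384 / 1000 bits
= 384000000 bits
= 48000000 bytes
= 46875 KB
BDP = 384000000 bits (48000000 bytes)


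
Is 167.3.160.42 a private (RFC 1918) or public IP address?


RFC 1918 private ranges:
  10.0.0.0/8 (10.0.0.0 - 10.255.255.255)
  172.16.0.0/12 (172.16.0.0 - 172.31.255.255)
  192.168.0.0/16 (192.168.0.0 - 192.168.255.255)
Public (not in any RFC 1918 range)


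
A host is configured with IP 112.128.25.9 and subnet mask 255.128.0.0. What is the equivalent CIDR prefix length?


Binary: 11111111.10000000.00000000.00000000
Count leading 1s
Prefix: /9


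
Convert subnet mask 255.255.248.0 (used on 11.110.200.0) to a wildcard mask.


Subnet mask: 255.255.248.0
Wildcard = 255.255.255.255 - subnet mask
255 - 255 = 0
255 - 255 = 0
255 - 248 = 7
255 - 0 = 255
Wildcard: 0.0.7.255


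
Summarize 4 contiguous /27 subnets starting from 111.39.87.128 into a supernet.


Original prefix: /27
Number of subnets: 4 = 2^2
New prefix = 27 - 2 = 25
Supernet: 111.39.87.128/25


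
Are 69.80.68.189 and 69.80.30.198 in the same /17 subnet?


Mask: 255.255.128.0
69.80.68.189 AND mask = 69.80.0.0
69.80.30.198 AND mask = 69.80.0.0
Yes, same subnet (69.80.0.0)


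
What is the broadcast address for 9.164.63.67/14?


Network: 9.164.0.0/14
Host bits = 18
Set all host bits to 1:
Broadcast: 9.167.255.255


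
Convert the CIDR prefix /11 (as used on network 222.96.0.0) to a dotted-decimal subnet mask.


/11 means 11 network bits, 21 host bits
Binary: 11111111111000000000000000000000
Mask: 255.224.0.0


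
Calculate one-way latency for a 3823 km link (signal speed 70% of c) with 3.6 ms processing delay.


Speed = 0.7 * 3e5 km/s = 210000 km/s
Propagation delay = 3823 / 210000 = 0.0182 s = 18.2048 ms
Processing delay = 3.6 ms
Total one-way latency = 21.8048 ms


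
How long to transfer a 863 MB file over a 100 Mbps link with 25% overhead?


Effective throughput = 100 * (1 - 25/100) = 75 Mbps
File size in Mb = 863 * 8 = 6904 Mb
Time = 6904 / 75
Time = 92.0533 seconds


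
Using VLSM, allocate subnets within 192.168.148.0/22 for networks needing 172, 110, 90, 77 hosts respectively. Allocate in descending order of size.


172 hosts -> /24 (254 usable): 192.168.148.0/24
110 hosts -> /25 (126 usable): 192.168.149.0/25
90 hosts -> /25 (126 usable): 192.168.149.128/25
77 hosts -> /25 (126 usable): 192.168.150.0/25
Allocation: 192.168.148.0/24 (172 hosts, 254 usable); 192.168.149.0/25 (110 hosts, 126 usable); 192.168.149.128/25 (90 hosts, 126 usable); 192.168.150.0/25 (77 hosts, 126 usable)


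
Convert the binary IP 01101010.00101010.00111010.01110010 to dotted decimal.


01101010 = 106
00101010 = 42
00111010 = 58
01110010 = 114
IP: 106.42.58.114


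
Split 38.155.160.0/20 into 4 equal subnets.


New prefix = 20 + 2 = 22
Each subnet has 1024 addresses
  38.155.160.0/22
  38.155.164.0/22
  38.155.168.0/22
  38.155.172.0/22
Subnets: 38.155.160.0/22, 38.155.164.0/22, 38.155.168.0/22, 38.155.172.0/22


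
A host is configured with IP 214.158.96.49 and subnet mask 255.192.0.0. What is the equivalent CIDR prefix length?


Binary: 11111111.11000000.00000000.00000000
Count leading 1s
Prefix: /10


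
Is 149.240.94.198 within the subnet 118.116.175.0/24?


Subnet network: 118.116.175.0
Test IP AND mask: 149.240.94.0
No, 149.240.94.198 is not in 118.116.175.0/24


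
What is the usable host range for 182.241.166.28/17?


Network: 182.241.128.0
Broadcast: 182.241.255.255
First usable = network + 1
Last usable = broadcast - 1
Range: 182.241.128.1 to 182.241.255.254


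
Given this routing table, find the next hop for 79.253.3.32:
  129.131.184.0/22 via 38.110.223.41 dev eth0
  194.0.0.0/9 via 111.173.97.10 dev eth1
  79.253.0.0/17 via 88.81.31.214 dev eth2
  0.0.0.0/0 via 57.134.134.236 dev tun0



Longest prefix match for 79.253.3.32:
  /22 129.131.184.0: no
  /9 194.0.0.0: no
  /17 79.253.0.0: MATCH
  /0 0.0.0.0: MATCH
Selected: next-hop 88.81.31.214 via eth2 (matched /17)


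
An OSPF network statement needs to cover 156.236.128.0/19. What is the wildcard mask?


Subnet mask: 255.255.224.0
Wildcard = 255.255.255.255 - subnet mask
255 - 255 = 0
255 - 255 = 0
255 - 224 = 31
255 - 0 = 255
Wildcard: 0.0.31.255


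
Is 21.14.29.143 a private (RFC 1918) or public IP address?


RFC 1918 private ranges:
  10.0.0.0/8 (10.0.0.0 - 10.255.255.255)
  172.16.0.0/12 (172.16.0.0 - 172.31.255.255)
  192.168.0.0/16 (192.168.0.0 - 192.168.255.255)
Public (not in any RFC 1918 range)


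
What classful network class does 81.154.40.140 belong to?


First octet: 81
Binary: 01010001
0xxxxxxx -> Class A (1-126)
Class A, default mask 255.0.0.0 (/8)


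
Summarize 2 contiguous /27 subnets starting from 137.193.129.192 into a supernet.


Original prefix: /27
Number of subnets: 2 = 2^1
New prefix = 27 - 1 = 26
Supernet: 137.193.129.192/26


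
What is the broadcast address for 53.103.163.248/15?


Network: 53.102.0.0/15
Host bits = 17
Set all host bits to 1:
Broadcast: 53.103.255.255


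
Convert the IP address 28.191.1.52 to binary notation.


28 = 00011100
191 = 10111111
1 = 00000001
52 = 00110100
Binary: 00011100.10111111.00000001.00110100


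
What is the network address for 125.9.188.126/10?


IP:   01111101.00001001.10111100.01111110
Mask: 11111111.11000000.00000000.00000000
AND operation:
Net:  01111101.00000000.00000000.00000000
Network: 125.0.0.0/10


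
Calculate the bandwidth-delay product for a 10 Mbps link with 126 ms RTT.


BDP = bandwidth * RTT
= 10 Mbps * 126 ms
= 10 * 1e6 * 126 / 1000 bits
= 1260000 bits
= 157500 bytes
= 153.8086 KB
BDP = 1260000 bits (157500 bytes)


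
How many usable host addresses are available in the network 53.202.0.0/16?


Host bits = 32 - 16 = 16
Total addresses = 2^16 = 65536
Usable = total - 2 (network and broadcast)
Usable hosts: 65534


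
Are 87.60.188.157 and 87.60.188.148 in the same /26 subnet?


Mask: 255.255.255.192
87.60.188.157 AND mask = 87.60.188.128
87.60.188.148 AND mask = 87.60.188.128
Yes, same subnet (87.60.188.128)


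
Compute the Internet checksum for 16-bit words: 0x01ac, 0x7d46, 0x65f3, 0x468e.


Sum all words (with carry folding):
+ 0x01ac = 0x01ac
+ 0x7d46 = 0x7ef2
+ 0x65f3 = 0xe4e5
+ 0x468e = 0x2b74
One's complement: ~0x2b74
Checksum = 0xd48b


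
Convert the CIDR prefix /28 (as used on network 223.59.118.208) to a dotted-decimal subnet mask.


/28 means 28 network bits, 4 host bits
Binary: 11111111111111111111111111110000
Mask: 255.255.255.240


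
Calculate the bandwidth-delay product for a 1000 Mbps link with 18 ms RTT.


BDP = bandwidth * RTT
= 1000 Mbps * 18 ms
= 1000 * 1e6 * 18 / 1000 bits
= 18000000 bits
= 2250000 bytes
= 2197.2656 KB
BDP = 18000000 bits (2250000 bytes)


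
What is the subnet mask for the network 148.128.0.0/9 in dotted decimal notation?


/9 means 9 network bits, 23 host bits
Binary: 11111111100000000000000000000000
Mask: 255.128.0.0


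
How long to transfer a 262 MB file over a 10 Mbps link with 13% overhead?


Effective throughput = 10 * (1 - 13/100) = 8.7 Mbps
File size in Mb = 262 * 8 = 2096 Mb
Time = 2096 / 8.7
Time = 240.9195 seconds


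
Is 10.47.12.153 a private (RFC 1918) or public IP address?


RFC 1918 private ranges:
  10.0.0.0/8 (10.0.0.0 - 10.255.255.255)
  172.16.0.0/12 (172.16.0.0 - 172.31.255.255)
  192.168.0.0/16 (192.168.0.0 - 192.168.255.255)
Private (in 10.0.0.0/8)


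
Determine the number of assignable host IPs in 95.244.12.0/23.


Host bits = 32 - 23 = 9
Total addresses = 2^9 = 512
Usable = total - 2 (network and broadcast)
Usable hosts: 510


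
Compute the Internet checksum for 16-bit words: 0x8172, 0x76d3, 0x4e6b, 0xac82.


Sum all words (with carry folding):
+ 0x8172 = 0x8172
+ 0x76d3 = 0xf845
+ 0x4e6b = 0x46b1
+ 0xac82 = 0xf333
One's complement: ~0xf333
Checksum = 0x0ccc


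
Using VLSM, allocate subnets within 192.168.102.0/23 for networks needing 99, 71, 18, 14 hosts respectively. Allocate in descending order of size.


99 hosts -> /25 (126 usable): 192.168.102.0/25
71 hosts -> /25 (126 usable): 192.168.102.128/25
18 hosts -> /27 (30 usable): 192.168.103.0/27
14 hosts -> /28 (14 usable): 192.168.103.32/28
Allocation: 192.168.102.0/25 (99 hosts, 126 usable); 192.168.102.128/25 (71 hosts, 126 usable); 192.168.103.0/27 (18 hosts, 30 usable); 192.168.103.32/28 (14 hosts, 14 usable)


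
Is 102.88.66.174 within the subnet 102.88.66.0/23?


Subnet network: 102.88.66.0
Test IP AND mask: 102.88.66.0
Yes, 102.88.66.174 is in 102.88.66.0/23


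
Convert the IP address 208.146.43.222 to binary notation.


208 = 11010000
146 = 10010010
43 = 00101011
222 = 11011110
Binary: 11010000.10010010.00101011.11011110


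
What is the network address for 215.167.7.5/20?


IP:   11010111.10100111.00000111.00000101
Mask: 11111111.11111111.11110000.00000000
AND operation:
Net:  11010111.10100111.00000000.00000000
Network: 215.167.0.0/20


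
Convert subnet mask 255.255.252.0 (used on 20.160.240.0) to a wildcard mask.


Subnet mask: 255.255.252.0
Wildcard = 255.255.255.255 - subnet mask
255 - 255 = 0
255 - 255 = 0
255 - 252 = 3
255 - 0 = 255
Wildcard: 0.0.3.255


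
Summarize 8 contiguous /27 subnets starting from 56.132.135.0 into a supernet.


Original prefix: /27
Number of subnets: 8 = 2^3
New prefix = 27 - 3 = 24
Supernet: 56.132.135.0/24


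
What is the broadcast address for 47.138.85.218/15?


Network: 47.138.0.0/15
Host bits = 17
Set all host bits to 1:
Broadcast: 47.139.255.255


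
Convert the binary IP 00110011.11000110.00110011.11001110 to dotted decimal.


00110011 = 51
11000110 = 198
00110011 = 51
11001110 = 206
IP: 51.198.51.206


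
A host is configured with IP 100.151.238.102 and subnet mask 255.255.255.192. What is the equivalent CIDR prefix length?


Binary: 11111111.11111111.11111111.11000000
Count leading 1s
Prefix: /26


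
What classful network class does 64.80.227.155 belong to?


First octet: 64
Binary: 01000000
0xxxxxxx -> Class A (1-126)
Class A, default mask 255.0.0.0 (/8)


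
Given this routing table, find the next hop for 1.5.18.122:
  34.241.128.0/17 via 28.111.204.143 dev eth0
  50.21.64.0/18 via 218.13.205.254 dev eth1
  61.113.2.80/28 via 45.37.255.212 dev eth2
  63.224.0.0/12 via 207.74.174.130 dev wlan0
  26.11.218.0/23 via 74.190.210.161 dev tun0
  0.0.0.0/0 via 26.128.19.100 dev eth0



Longest prefix match for 1.5.18.122:
  /17 34.241.128.0: no
  /18 50.21.64.0: no
  /28 61.113.2.80: no
  /12 63.224.0.0: no
  /23 26.11.218.0: no
  /0 0.0.0.0: MATCH
Selected: next-hop 26.128.19.100 via eth0 (matched /0)


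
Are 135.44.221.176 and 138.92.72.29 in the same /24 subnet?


Mask: 255.255.255.0
135.44.221.176 AND mask = 135.44.221.0
138.92.72.29 AND mask = 138.92.72.0
No, different subnets (135.44.221.0 vs 138.92.72.0)


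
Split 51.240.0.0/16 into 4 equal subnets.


New prefix = 16 + 2 = 18
Each subnet has 16384 addresses
  51.240.0.0/18
  51.240.64.0/18
  51.240.128.0/18
  51.240.192.0/18
Subnets: 51.240.0.0/18, 51.240.64.0/18, 51.240.128.0/18, 51.240.192.0/18


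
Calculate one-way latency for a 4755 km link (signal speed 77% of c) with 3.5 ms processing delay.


Speed = 0.77 * 3e5 km/s = 231000 km/s
Propagation delay = 4755 / 231000 = 0.0206 s = 20.5844 ms
Processing delay = 3.5 ms
Total one-way latency = 24.0844 ms


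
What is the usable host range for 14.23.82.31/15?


Network: 14.22.0.0
Broadcast: 14.23.255.255
First usable = network + 1
Last usable = broadcast - 1
Range: 14.22.0.1 to 14.23.255.254


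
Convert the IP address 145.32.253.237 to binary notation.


145 = 10010001
32 = 00100000
253 = 11111101
237 = 11101101
Binary: 10010001.00100000.11111101.11101101


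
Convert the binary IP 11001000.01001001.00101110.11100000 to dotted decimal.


11001000 = 200
01001001 = 73
00101110 = 46
11100000 = 224
IP: 200.73.46.224


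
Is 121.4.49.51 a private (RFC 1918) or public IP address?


RFC 1918 private ranges:
  10.0.0.0/8 (10.0.0.0 - 10.255.255.255)
  172.16.0.0/12 (172.16.0.0 - 172.31.255.255)
  192.168.0.0/16 (192.168.0.0 - 192.168.255.255)
Public (not in any RFC 1918 range)


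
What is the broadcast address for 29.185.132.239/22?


Network: 29.185.132.0/22
Host bits = 10
Set all host bits to 1:
Broadcast: 29.185.135.255


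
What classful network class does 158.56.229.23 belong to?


First octet: 158
Binary: 10011110
10xxxxxx -> Class B (128-191)
Class B, default mask 255.255.0.0 (/16)


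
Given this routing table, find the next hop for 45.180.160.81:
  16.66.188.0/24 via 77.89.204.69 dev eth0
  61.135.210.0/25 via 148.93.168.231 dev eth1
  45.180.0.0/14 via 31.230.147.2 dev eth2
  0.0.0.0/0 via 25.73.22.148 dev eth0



Longest prefix match for 45.180.160.81:
  /24 16.66.188.0: no
  /25 61.135.210.0: no
  /14 45.180.0.0: MATCH
  /0 0.0.0.0: MATCH
Selected: next-hop 31.230.147.2 via eth2 (matched /14)


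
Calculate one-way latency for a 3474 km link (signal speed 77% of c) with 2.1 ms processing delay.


Speed = 0.77 * 3e5 km/s = 231000 km/s
Propagation delay = 3474 / 231000 = 0.015 s = 15.039 ms
Processing delay = 2.1 ms
Total one-way latency = 17.139 ms


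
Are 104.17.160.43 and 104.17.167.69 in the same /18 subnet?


Mask: 255.255.192.0
104.17.160.43 AND mask = 104.17.128.0
104.17.167.69 AND mask = 104.17.128.0
Yes, same subnet (104.17.128.0)


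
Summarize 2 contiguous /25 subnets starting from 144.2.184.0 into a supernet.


Original prefix: /25
Number of subnets: 2 = 2^1
New prefix = 25 - 1 = 24
Supernet: 144.2.184.0/24


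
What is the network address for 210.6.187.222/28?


IP:   11010010.00000110.10111011.11011110
Mask: 11111111.11111111.11111111.11110000
AND operation:
Net:  11010010.00000110.10111011.11010000
Network: 210.6.187.208/28


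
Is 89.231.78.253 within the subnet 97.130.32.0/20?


Subnet network: 97.130.32.0
Test IP AND mask: 89.231.64.0
No, 89.231.78.253 is not in 97.130.32.0/20


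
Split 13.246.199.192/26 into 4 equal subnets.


New prefix = 26 + 2 = 28
Each subnet has 16 addresses
  13.246.199.192/28
  13.246.199.208/28
  13.246.199.224/28
  13.246.199.240/28
Subnets: 13.246.199.192/28, 13.246.199.208/28, 13.246.199.224/28, 13.246.199.240/28


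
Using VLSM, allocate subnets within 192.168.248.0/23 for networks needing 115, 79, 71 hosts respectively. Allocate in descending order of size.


115 hosts -> /25 (126 usable): 192.168.248.0/25
79 hosts -> /25 (126 usable): 192.168.248.128/25
71 hosts -> /25 (126 usable): 192.168.249.0/25
Allocation: 192.168.248.0/25 (115 hosts, 126 usable); 192.168.248.128/25 (79 hosts, 126 usable); 192.168.249.0/25 (71 hosts, 126 usable)


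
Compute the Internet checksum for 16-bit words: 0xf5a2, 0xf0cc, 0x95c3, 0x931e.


Sum all words (with carry folding):
+ 0xf5a2 = 0xf5a2
+ 0xf0cc = 0xe66f
+ 0x95c3 = 0x7c33
+ 0x931e = 0x0f52
One's complement: ~0x0f52
Checksum = 0xf0ad


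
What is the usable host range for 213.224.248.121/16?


Network: 213.224.0.0
Broadcast: 213.224.255.255
First usable = network + 1
Last usable = broadcast - 1
Range: 213.224.0.1 to 213.224.255.254


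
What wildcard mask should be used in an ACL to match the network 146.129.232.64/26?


Subnet mask: 255.255.255.192
Wildcard = 255.255.255.255 - subnet mask
255 - 255 = 0
255 - 255 = 0
255 - 255 = 0
255 - 192 = 63
Wildcard: 0.0.0.63


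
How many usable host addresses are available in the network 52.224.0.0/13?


Host bits = 32 - 13 = 19
Total addresses = 2^19 = 524288
Usable = total - 2 (network and broadcast)
Usable hosts: 524286


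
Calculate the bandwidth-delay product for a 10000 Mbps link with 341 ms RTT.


BDP = bandwidth * RTT
= 10000 Mbps * 341 ms
= 10000 * 1e6 * 341 / 1000 bits
= 3410000000 bits
= 426250000 bytes
= 416259.7656 KB
BDP = 3410000000 bits (426250000 bytes)


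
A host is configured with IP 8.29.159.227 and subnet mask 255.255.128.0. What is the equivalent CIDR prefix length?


Binary: 11111111.11111111.10000000.00000000
Count leading 1s
Prefix: /17


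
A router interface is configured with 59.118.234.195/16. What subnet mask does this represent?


/16 means 16 network bits, 16 host bits
Binary: 11111111111111110000000000000000
Mask: 255.255.0.0


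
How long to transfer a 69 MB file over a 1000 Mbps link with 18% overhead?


Effective throughput = 1000 * (1 - 18/100) = 820.0 Mbps
File size in Mb = 69 * 8 = 552 Mb
Time = 552 / 820.0
Time = 0.6732 seconds


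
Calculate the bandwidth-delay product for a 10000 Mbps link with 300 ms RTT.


BDP = bandwidth * RTT
= 10000 Mbps * 300 ms
= 10000 * 1e6 * 300 / 1000 bits
= 3000000000 bits
= 375000000 bytes
= 366210.9375 KB
BDP = 3000000000 bits (375000000 bytes)


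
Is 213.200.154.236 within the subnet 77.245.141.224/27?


Subnet network: 77.245.141.224
Test IP AND mask: 213.200.154.224
No, 213.200.154.236 is not in 77.245.141.224/27


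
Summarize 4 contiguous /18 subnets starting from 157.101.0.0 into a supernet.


Original prefix: /18
Number of subnets: 4 = 2^2
New prefix = 18 - 2 = 16
Supernet: 157.101.0.0/16


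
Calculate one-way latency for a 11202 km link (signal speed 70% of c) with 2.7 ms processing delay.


Speed = 0.7 * 3e5 km/s = 210000 km/s
Propagation delay = 11202 / 210000 = 0.0533 s = 53.3429 ms
Processing delay = 2.7 ms
Total one-way latency = 56.0429 ms


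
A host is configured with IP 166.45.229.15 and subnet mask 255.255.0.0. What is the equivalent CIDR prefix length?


Binary: 11111111.11111111.00000000.00000000
Count leading 1s
Prefix: /16


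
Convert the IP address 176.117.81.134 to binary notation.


176 = 10110000
117 = 01110101
81 = 01010001
134 = 10000110
Binary: 10110000.01110101.01010001.10000110


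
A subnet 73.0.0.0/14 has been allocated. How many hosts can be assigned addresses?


Host bits = 32 - 14 = 18
Total addresses = 2^18 = 262144
Usable = total - 2 (network and broadcast)
Usable hosts: 262142


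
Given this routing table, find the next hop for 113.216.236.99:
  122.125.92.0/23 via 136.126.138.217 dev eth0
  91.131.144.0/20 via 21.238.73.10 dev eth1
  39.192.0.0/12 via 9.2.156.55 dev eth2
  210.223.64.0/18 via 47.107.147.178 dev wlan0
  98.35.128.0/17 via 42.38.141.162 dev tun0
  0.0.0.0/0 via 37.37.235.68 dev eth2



Longest prefix match for 113.216.236.99:
  /23 122.125.92.0: no
  /20 91.131.144.0: no
  /12 39.192.0.0: no
  /18 210.223.64.0: no
  /17 98.35.128.0: no
  /0 0.0.0.0: MATCH
Selected: next-hop 37.37.235.68 via eth2 (matched /0)


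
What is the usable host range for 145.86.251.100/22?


Network: 145.86.248.0
Broadcast: 145.86.251.255
First usable = network + 1
Last usable = broadcast - 1
Range: 145.86.248.1 to 145.86.251.254


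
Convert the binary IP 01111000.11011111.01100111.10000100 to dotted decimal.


01111000 = 120
11011111 = 223
01100111 = 103
10000100 = 132
IP: 120.223.103.132


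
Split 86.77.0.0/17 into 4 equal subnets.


New prefix = 17 + 2 = 19
Each subnet has 8192 addresses
  86.77.0.0/19
  86.77.32.0/19
  86.77.64.0/19
  86.77.96.0/19
Subnets: 86.77.0.0/19, 86.77.32.0/19, 86.77.64.0/19, 86.77.96.0/19


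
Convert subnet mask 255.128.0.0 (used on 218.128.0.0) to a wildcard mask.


Subnet mask: 255.128.0.0
Wildcard = 255.255.255.255 - subnet mask
255 - 255 = 0
255 - 128 = 127
255 - 0 = 255
255 - 0 = 255
Wildcard: 0.127.255.255


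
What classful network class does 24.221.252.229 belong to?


First octet: 24
Binary: 00011000
0xxxxxxx -> Class A (1-126)
Class A, default mask 255.0.0.0 (/8)


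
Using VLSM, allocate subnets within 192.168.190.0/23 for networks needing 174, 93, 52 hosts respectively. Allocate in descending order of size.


174 hosts -> /24 (254 usable): 192.168.190.0/24
93 hosts -> /25 (126 usable): 192.168.191.0/25
52 hosts -> /26 (62 usable): 192.168.191.128/26
Allocation: 192.168.190.0/24 (174 hosts, 254 usable); 192.168.191.0/25 (93 hosts, 126 usable); 192.168.191.128/26 (52 hosts, 62 usable)


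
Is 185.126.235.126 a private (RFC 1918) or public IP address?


RFC 1918 private ranges:
  10.0.0.0/8 (10.0.0.0 - 10.255.255.255)
  172.16.0.0/12 (172.16.0.0 - 172.31.255.255)
  192.168.0.0/16 (192.168.0.0 - 192.168.255.255)
Public (not in any RFC 1918 range)


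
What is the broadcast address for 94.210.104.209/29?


Network: 94.210.104.208/29
Host bits = 3
Set all host bits to 1:
Broadcast: 94.210.104.215


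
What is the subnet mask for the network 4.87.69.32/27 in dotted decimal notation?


/27 means 27 network bits, 5 host bits
Binary: 11111111111111111111111111100000
Mask: 255.255.255.224


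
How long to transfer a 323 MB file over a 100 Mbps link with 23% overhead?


Effective throughput = 100 * (1 - 23/100) = 77 Mbps
File size in Mb = 323 * 8 = 2584 Mb
Time = 2584 / 77
Time = 33.5584 seconds


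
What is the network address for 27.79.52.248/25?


IP:   00011011.01001111.00110100.11111000
Mask: 11111111.11111111.11111111.10000000
AND operation:
Net:  00011011.01001111.00110100.10000000
Network: 27.79.52.128/25


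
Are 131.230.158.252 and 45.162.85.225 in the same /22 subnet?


Mask: 255.255.252.0
131.230.158.252 AND mask = 131.230.156.0
45.162.85.225 AND mask = 45.162.84.0
No, different subnets (131.230.156.0 vs 45.162.84.0)


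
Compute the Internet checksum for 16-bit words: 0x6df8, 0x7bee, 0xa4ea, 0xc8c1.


Sum all words (with carry folding):
+ 0x6df8 = 0x6df8
+ 0x7bee = 0xe9e6
+ 0xa4ea = 0x8ed1
+ 0xc8c1 = 0x5793
One's complement: ~0x5793
Checksum = 0xa86c


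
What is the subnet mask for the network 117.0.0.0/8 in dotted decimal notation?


/8 means 8 network bits, 24 host bits
Binary: 11111111000000000000000000000000
Mask: 255.0.0.0
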